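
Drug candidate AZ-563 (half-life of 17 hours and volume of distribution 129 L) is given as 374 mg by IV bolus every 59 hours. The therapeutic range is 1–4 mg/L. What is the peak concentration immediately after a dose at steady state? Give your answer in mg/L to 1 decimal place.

τ/t½ = 59/17 ≈ 3.4706, so fraction remaining f = (1/2)^(59/17) ≈ 0.0902.
Accumulation ratio R = 1/(1 − f) ≈ 1/0.9098 ≈ 1.0991.
Each bolus raises the concentration by D/Vd = 374/129 ≈ 2.899 mg/L.
Cmax,ss = C₀/(1 − f) ≈ 2.899/0.9098 ≈ 3.186 mg/L.
Peak 3.2 mg/L vs MTC 4 mg/L: below toxic threshold.

3.2 mg/L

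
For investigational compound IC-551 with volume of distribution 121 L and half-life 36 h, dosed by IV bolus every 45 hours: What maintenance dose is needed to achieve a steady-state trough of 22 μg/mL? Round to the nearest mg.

3669 mg

τ/t½ = 45/36 ≈ 1.25, so f = (1/2)^(45/36) ≈ 0.420448.
Cmin,ss = (D/Vd)·f/(1−f), so D = Cmin,ss·Vd·(1−f)/f.
D = 22 × 121 × (1−f)/f ≈ 22 × 121 × 1.37842 ≈ 3669.35 mg.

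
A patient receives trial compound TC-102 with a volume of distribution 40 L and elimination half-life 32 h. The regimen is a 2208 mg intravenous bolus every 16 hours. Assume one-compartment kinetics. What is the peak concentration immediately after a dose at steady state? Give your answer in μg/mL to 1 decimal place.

Over one 16-h interval, 16/32 ≈ 0.5 half-lives elapse, leaving f ≈ 0.7071 of each dose.
Accumulation ratio R = 1/(1 − f) ≈ 1/0.2929 ≈ 3.4141.
Single-dose peak C₀ = D/Vd = 2208/40 ≈ 55.200 μg/mL.
Steady-state peak Cmax,ss = C₀·R ≈ 55.200 × 3.4141 ≈ 188.458 μg/mL.

188.5 μg/mL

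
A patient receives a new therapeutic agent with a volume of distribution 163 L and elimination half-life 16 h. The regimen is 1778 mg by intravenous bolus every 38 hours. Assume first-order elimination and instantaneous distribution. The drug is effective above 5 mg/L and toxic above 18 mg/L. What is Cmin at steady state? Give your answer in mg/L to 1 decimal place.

τ/t½ = 38/16 ≈ 2.375, so fraction remaining f = (1/2)^(38/16) ≈ 0.1928.
Each bolus raises the concentration by D/Vd = 1778/163 ≈ 10.908 mg/L.
Steady-state trough Cmin,ss = C₀·f/(1−f) ≈ 10.908 × 0.1928/0.8072 ≈ 2.605 mg/L.
Trough 2.6 mg/L vs MEC 5 mg/L: subtherapeutic.

2.6 mg/L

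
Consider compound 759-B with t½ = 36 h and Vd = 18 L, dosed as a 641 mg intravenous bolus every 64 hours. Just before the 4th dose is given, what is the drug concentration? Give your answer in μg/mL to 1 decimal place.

14.3 μg/mL

f = (1/2)^(τ/t½) = (1/2)^(64/36) ≈ 0.2916.
C₀ = D/Vd = 641/18 ≈ 35.611 μg/mL.
Before the 4th dose, 3 doses have been given. Superposition: Cmin = C₀·(f + f² + … + f^3).
≈ 35.611 × (0.2916 + 0.0850 + 0.0248) ≈ 35.611 × 0.4014 ≈ 14.294 μg/mL.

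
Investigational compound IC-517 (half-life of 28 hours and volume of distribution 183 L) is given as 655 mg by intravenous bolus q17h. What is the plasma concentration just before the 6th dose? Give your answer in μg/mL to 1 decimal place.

f = (1/2)^(τ/t½) = (1/2)^(17/28) ≈ 0.6565.
C₀ = D/Vd = 655/183 ≈ 3.579 μg/mL.
Before the 6th dose, 5 doses have been given. Superposition: Cmin = C₀·(f + f² + … + f^5).
≈ 3.579 × (0.6565 + 0.4310 + 0.2829 + 0.1858 + 0.1219) ≈ 3.579 × 1.6781 ≈ 6.006 μg/mL.

6.0 μg/mL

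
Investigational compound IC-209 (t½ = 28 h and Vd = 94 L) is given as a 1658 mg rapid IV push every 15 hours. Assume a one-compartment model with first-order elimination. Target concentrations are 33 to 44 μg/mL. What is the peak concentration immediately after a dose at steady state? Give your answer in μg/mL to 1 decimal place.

k = ln2/t½ = ln2/28 ≈ 0.024755 h⁻¹; fraction remaining f = e^(−kτ) = e^(−0.024755×15) ≈ 0.6898.
At steady state, accumulation factor R = 1/(1 − e^(−kτ)) ≈ 3.2237.
Each bolus raises the concentration by D/Vd = 1658/94 ≈ 17.638 μg/mL.
Steady-state peak Cmax,ss = C₀·R ≈ 17.638 × 3.2237 ≈ 56.860 μg/mL.
Peak 56.9 μg/mL vs MTC 44 μg/mL: exceeds toxic threshold.

56.9 μg/mL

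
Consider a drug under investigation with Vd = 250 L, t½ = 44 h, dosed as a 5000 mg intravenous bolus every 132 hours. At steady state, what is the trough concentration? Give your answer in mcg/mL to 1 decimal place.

The dosing interval is 3 half-lives, so f = 2^(−3) = 0.125.
Accumulation ratio R = 1/(1 − f) = 1/0.875 = 8/7.
Single-dose peak C₀ = D/Vd = 5000/250 = 20 mcg/mL.
Steady-state peak Cmax,ss = C₀·R = 20 × 8/7 ≈ 22.857 mcg/mL.
Steady-state trough Cmin,ss = Cmax,ss·f ≈ 22.857 × 0.125 ≈ 2.857 mcg/mL.

2.9 mcg/mL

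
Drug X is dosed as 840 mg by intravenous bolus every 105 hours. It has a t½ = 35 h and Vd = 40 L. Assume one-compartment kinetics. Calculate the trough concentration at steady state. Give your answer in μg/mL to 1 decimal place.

3.0 μg/mL

τ = 105 h = 3 half-lives, so f = (1/2)^3 = 0.125.
At steady state, R = 1/(1 − 0.125) = 8/7.
Single-dose peak C₀ = D/Vd = 840/40 = 21 μg/mL.
Steady-state peak Cmax,ss = C₀·R = 21 × 8/7 ≈ 24.000 μg/mL.
Steady-state trough Cmin,ss = Cmax,ss·f ≈ 24.000 × 0.125 ≈ 3.000 μg/mL.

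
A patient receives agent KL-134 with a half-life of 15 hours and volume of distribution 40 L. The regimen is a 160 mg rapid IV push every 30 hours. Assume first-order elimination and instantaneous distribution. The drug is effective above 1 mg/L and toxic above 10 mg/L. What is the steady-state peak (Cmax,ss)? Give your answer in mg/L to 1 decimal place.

The dosing interval is 2 half-lives, so f = 2^(−2) = 0.25.
Accumulation ratio R = 1/(1 − f) = 1/0.75 = 4/3.
Single-dose peak C₀ = D/Vd = 160/40 = 4 mg/L.
Steady-state peak Cmax,ss = C₀·R = 4 × 4/3 ≈ 5.333 mg/L.
Peak 5.3 mg/L vs MTC 10 mg/L: below toxic threshold.

5.3 mg/L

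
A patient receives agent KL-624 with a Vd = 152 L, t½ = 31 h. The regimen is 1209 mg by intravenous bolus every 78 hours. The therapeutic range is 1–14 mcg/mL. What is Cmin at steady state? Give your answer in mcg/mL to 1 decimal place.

τ/t½ = 78/31 ≈ 2.5161, so fraction remaining f = (1/2)^(78/31) ≈ 0.1748.
Each bolus raises the concentration by D/Vd = 1209/152 ≈ 7.954 mcg/mL.
Steady-state trough Cmin,ss = C₀·f/(1−f) ≈ 7.954 × 0.1748/0.8252 ≈ 1.685 mcg/mL.
Trough 1.7 mcg/mL vs MEC 1 mcg/mL: adequate.

1.7 mcg/mL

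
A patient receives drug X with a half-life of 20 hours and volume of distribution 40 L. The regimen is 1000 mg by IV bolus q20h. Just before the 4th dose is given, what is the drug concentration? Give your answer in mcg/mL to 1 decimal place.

f = (1/2)^(τ/t½) = (1/2)^(20/20) ≈ 0.5000.
C₀ = D/Vd = 1000/40 ≈ 25.000 mcg/mL.
Before the 4th dose, 3 doses have been given. Superposition: Cmin = C₀·(f + f² + … + f^3).
≈ 25.000 × (0.5000 + 0.2500 + 0.1250) ≈ 25.000 × 0.8750 ≈ 21.875 mcg/mL.

21.9 mcg/mL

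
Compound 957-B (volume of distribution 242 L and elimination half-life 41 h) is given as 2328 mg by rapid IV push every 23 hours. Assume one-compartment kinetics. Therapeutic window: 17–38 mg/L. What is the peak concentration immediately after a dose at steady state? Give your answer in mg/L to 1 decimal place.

τ/t½ = 23/41 ≈ 0.56098, so fraction remaining f = (1/2)^(23/41) ≈ 0.6778.
Accumulation ratio R = 1/(1 − f) ≈ 1/0.3222 ≈ 3.1037.
Each bolus raises the concentration by D/Vd = 2328/242 ≈ 9.620 mg/L.
Cmax,ss = C₀/(1 − f) ≈ 9.620/0.3222 ≈ 29.857 mg/L.
Peak 29.9 mg/L vs MTC 38 mg/L: below toxic threshold.

29.9 mg/L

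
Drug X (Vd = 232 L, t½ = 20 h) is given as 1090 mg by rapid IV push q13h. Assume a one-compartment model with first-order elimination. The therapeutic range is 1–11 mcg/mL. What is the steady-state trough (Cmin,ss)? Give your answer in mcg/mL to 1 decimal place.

Over one 13-h interval, 13/20 ≈ 0.65 half-lives elapse, leaving f ≈ 0.6373 of each dose.
At steady state, accumulation factor R = 1/(1 − e^(−kτ)) ≈ 2.7571.
Each bolus raises the concentration by D/Vd = 1090/232 ≈ 4.698 mcg/mL.
Cmax,ss = C₀/(1 − f) ≈ 4.698/0.3627 ≈ 12.953 mcg/mL.
Steady-state trough Cmin,ss = Cmax,ss·f ≈ 12.953 × 0.6373 ≈ 8.255 mcg/mL.
Trough 8.3 mcg/mL vs MEC 1 mcg/mL: adequate.

8.3 mcg/mL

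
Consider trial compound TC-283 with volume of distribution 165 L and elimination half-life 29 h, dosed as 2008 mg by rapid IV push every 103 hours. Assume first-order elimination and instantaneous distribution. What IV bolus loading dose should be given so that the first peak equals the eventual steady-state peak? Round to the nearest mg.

2195 mg

f = (1/2)^(103/29) ≈ 0.085276; accumulation ratio R = 1/(1−f) ≈ 1.09323.
Loading dose to hit Cmax,ss on first dose: D_load = D_maint·R ≈ 2008 × 1.09323 ≈ 2195.21 mg.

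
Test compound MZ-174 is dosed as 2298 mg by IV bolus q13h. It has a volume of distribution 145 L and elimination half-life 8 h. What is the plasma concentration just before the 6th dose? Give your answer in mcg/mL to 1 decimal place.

7.6 mcg/mL

f = (1/2)^(τ/t½) = (1/2)^(13/8) ≈ 0.3242.
C₀ = D/Vd = 2298/145 ≈ 15.848 mcg/mL.
Before the 6th dose, 5 doses have been given. Superposition: Cmin = C₀·(f + f² + … + f^5).
≈ 15.848 × (0.3242 + 0.1051 + 0.0341 + 0.0110 + 0.0036) ≈ 15.848 × 0.4780 ≈ 7.575 mcg/mL.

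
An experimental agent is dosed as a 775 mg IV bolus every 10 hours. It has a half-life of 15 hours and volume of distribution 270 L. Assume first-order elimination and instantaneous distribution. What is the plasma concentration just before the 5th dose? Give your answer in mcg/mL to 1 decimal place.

f = (1/2)^(τ/t½) = (1/2)^(10/15) ≈ 0.6300.
C₀ = D/Vd = 775/270 ≈ 2.870 mcg/mL.
Before the 5th dose, 4 doses have been given. Superposition: Cmin = C₀·(f + f² + … + f^4).
≈ 2.870 × (0.6300 + 0.3969 + 0.2500 + 0.1575) ≈ 2.870 × 1.4344 ≈ 4.117 mcg/mL.

4.1 mcg/mL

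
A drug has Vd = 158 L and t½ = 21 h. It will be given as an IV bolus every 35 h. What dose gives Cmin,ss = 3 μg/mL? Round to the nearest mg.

τ/t½ = 35/21 ≈ 1.6667, so f = (1/2)^(35/21) ≈ 0.314980.
Cmin,ss = (D/Vd)·f/(1−f), so D = Cmin,ss·Vd·(1−f)/f.
D = 3 × 158 × (1−f)/f ≈ 3 × 158 × 2.17480 ≈ 1030.86 mg.

1031 mg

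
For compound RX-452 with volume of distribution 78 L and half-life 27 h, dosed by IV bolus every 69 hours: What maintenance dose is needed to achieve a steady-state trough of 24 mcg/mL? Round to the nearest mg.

9133 mg

τ/t½ = 69/27 ≈ 2.5556, so f = (1/2)^(69/27) ≈ 0.170099.
Cmin,ss = (D/Vd)·f/(1−f), so D = Cmin,ss·Vd·(1−f)/f.
D = 24 × 78 × (1−f)/f ≈ 24 × 78 × 4.87893 ≈ 9133.36 mg.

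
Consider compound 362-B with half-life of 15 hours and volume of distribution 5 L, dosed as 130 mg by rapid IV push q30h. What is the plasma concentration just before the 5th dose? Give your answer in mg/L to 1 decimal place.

f = (1/2)^(τ/t½) = (1/2)^(30/15) ≈ 0.2500.
C₀ = D/Vd = 130/5 ≈ 26.000 mg/L.
Before the 5th dose, 4 doses have been given. Superposition: Cmin = C₀·(f + f² + … + f^4).
≈ 26.000 × (0.2500 + 0.0625 + 0.0156 + 0.0039) ≈ 26.000 × 0.3320 ≈ 8.632 mg/L.

8.6 mg/L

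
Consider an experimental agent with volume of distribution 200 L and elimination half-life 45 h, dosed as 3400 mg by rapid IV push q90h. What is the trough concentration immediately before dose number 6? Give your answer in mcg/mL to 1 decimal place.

f = (1/2)^(τ/t½) = (1/2)^(90/45) ≈ 0.2500.
C₀ = D/Vd = 3400/200 ≈ 17.000 mcg/mL.
Before the 6th dose, 5 doses have been given. Superposition: Cmin = C₀·(f + f² + … + f^5).
≈ 17.000 × (0.2500 + 0.0625 + 0.0156 + 0.0039 + 0.0010) ≈ 17.000 × 0.3330 ≈ 5.661 mcg/mL.

5.7 mcg/mL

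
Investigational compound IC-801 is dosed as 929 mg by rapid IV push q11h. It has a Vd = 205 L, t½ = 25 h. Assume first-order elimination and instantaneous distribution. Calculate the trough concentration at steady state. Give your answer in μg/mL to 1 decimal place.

Over one 11-h interval, 11/25 ≈ 0.44 half-lives elapse, leaving f ≈ 0.7371 of each dose.
At steady state, accumulation factor R = 1/(1 − e^(−kτ)) ≈ 3.8037.
Single-dose peak C₀ = D/Vd = 929/205 ≈ 4.532 μg/mL.
Cmax,ss = C₀/(1 − f) ≈ 4.532/0.2629 ≈ 17.238 μg/mL.
One interval later, Cmin,ss = Cmax,ss·e^(−kτ) ≈ 17.238 × 0.7371 ≈ 12.706 μg/mL.

12.7 μg/mL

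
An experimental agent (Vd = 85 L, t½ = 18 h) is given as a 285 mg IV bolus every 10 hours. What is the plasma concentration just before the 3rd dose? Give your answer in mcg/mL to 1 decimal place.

f = (1/2)^(τ/t½) = (1/2)^(10/18) ≈ 0.6804.
C₀ = D/Vd = 285/85 ≈ 3.353 mcg/mL.
Before the 3rd dose, 2 doses have been given. Superposition: Cmin = C₀·(f + f²).
≈ 3.353 × (0.6804 + 0.4629) ≈ 3.353 × 1.1433 ≈ 3.833 mcg/mL.

3.8 mcg/mL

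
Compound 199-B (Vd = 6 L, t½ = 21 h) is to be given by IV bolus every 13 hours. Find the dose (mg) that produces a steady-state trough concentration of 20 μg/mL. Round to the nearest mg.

64 mg

τ/t½ = 13/21 ≈ 0.61905, so f = (1/2)^(13/21) ≈ 0.651101.
Cmin,ss = (D/Vd)·f/(1−f), so D = Cmin,ss·Vd·(1−f)/f.
D = 20 × 6 × (1−f)/f ≈ 20 × 6 × 0.53586 ≈ 64.30 mg.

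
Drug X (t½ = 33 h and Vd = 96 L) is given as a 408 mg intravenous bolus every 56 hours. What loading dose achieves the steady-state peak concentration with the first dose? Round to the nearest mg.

590 mg

f = (1/2)^(56/33) ≈ 0.308433; accumulation ratio R = 1/(1−f) ≈ 1.44599.
Loading dose to hit Cmax,ss on first dose: D_load = D_maint·R ≈ 408 × 1.44599 ≈ 589.96 mg.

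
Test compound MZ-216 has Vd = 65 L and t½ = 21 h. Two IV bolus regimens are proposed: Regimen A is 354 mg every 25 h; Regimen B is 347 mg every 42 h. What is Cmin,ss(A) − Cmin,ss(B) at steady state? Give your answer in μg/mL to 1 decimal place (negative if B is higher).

Regimen A: f = (1/2)^(25/21) ≈ 0.4382; Cmin,ss = (354/65)·f/(1−f) ≈ 4.248 μg/mL.
Regimen B: f = (1/2)^(42/21) ≈ 0.2500; Cmin,ss = (347/65)·f/(1−f) ≈ 1.779 μg/mL.
Difference ≈ 4.248 − 1.779 ≈ 2.469 μg/mL.

2.5 μg/mL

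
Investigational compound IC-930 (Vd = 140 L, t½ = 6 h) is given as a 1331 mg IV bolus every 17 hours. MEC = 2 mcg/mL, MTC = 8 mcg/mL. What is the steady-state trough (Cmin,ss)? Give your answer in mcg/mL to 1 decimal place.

Over one 17-h interval, 17/6 ≈ 2.8333 half-lives elapse, leaving f ≈ 0.1403 of each dose.
At steady state, accumulation factor R = 1/(1 − e^(−kτ)) ≈ 1.1632.
Each bolus raises the concentration by D/Vd = 1331/140 ≈ 9.507 mcg/mL.
Steady-state peak Cmax,ss = C₀·R ≈ 9.507 × 1.1632 ≈ 11.059 mcg/mL.
Steady-state trough Cmin,ss = Cmax,ss·f ≈ 11.059 × 0.1403 ≈ 1.552 mcg/mL.
Trough 1.6 mcg/mL vs MEC 2 mcg/mL: subtherapeutic.

1.6 mcg/mL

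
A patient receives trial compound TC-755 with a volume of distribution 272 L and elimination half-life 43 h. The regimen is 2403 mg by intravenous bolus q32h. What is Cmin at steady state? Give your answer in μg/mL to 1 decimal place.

13.1 μg/mL

k = ln2/t½ = ln2/43 ≈ 0.016120 h⁻¹; fraction remaining f = e^(−kτ) = e^(−0.016120×32) ≈ 0.5970.
Each bolus raises the concentration by D/Vd = 2403/272 ≈ 8.835 μg/mL.
Steady-state trough Cmin,ss = C₀·f/(1−f) ≈ 8.835 × 0.5970/0.4030 ≈ 13.088 μg/mL.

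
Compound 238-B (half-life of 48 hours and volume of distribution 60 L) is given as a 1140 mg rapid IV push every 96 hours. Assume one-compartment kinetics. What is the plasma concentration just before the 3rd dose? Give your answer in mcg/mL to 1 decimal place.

f = (1/2)^(τ/t½) = (1/2)^(96/48) ≈ 0.2500.
C₀ = D/Vd = 1140/60 ≈ 19.000 mcg/mL.
Before the 3rd dose, 2 doses have been given. Superposition: Cmin = C₀·(f + f²).
≈ 19.000 × (0.2500 + 0.0625) ≈ 19.000 × 0.3125 ≈ 5.938 mcg/mL.

5.9 mcg/mL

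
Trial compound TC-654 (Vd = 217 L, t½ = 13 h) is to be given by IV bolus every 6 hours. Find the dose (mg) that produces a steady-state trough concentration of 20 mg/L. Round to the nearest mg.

τ/t½ = 6/13 ≈ 0.46154, so f = (1/2)^(6/13) ≈ 0.726211.
Cmin,ss = (D/Vd)·f/(1−f), so D = Cmin,ss·Vd·(1−f)/f.
D = 20 × 217 × (1−f)/f ≈ 20 × 217 × 0.37701 ≈ 1636.22 mg.

1636 mg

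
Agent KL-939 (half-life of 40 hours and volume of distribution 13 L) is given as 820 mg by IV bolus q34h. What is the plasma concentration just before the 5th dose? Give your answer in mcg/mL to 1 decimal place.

f = (1/2)^(τ/t½) = (1/2)^(34/40) ≈ 0.5548.
C₀ = D/Vd = 820/13 ≈ 63.077 mcg/mL.
Before the 5th dose, 4 doses have been given. Superposition: Cmin = C₀·(f + f² + … + f^4).
≈ 63.077 × (0.5548 + 0.3078 + 0.1708 + 0.0947) ≈ 63.077 × 1.1281 ≈ 71.157 mcg/mL.

71.2 mcg/mL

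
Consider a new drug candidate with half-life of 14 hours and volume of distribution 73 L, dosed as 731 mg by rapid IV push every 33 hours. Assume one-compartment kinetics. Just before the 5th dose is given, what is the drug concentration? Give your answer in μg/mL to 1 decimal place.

f = (1/2)^(τ/t½) = (1/2)^(33/14) ≈ 0.1952.
C₀ = D/Vd = 731/73 ≈ 10.014 μg/mL.
Before the 5th dose, 4 doses have been given. Superposition: Cmin = C₀·(f + f² + … + f^4).
≈ 10.014 × (0.1952 + 0.0381 + 0.0074 + 0.0015) ≈ 10.014 × 0.2422 ≈ 2.425 μg/mL.

2.4 μg/mL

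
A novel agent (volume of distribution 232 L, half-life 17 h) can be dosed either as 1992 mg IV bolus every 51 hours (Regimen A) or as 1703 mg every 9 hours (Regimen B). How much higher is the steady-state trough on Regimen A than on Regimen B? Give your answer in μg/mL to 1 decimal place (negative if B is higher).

Regimen A: f = (1/2)^(51/17) ≈ 0.1250; Cmin,ss = (1992/232)·f/(1−f) ≈ 1.227 μg/mL.
Regimen B: f = (1/2)^(9/17) ≈ 0.6928; Cmin,ss = (1703/232)·f/(1−f) ≈ 16.554 μg/mL.
Difference ≈ 1.227 − 16.554 ≈ -15.327 μg/mL.

-15.3 μg/mL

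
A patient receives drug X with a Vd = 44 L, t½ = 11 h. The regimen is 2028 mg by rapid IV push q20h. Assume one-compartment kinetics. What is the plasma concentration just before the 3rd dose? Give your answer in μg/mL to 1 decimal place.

f = (1/2)^(τ/t½) = (1/2)^(20/11) ≈ 0.2836.
C₀ = D/Vd = 2028/44 ≈ 46.091 μg/mL.
Before the 3rd dose, 2 doses have been given. Superposition: Cmin = C₀·(f + f²).
≈ 46.091 × (0.2836 + 0.0804) ≈ 46.091 × 0.3640 ≈ 16.777 μg/mL.

16.8 μg/mL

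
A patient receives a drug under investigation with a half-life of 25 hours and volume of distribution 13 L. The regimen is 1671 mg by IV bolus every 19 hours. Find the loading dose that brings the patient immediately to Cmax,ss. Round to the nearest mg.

4081 mg

f = (1/2)^(19/25) ≈ 0.590496; accumulation ratio R = 1/(1−f) ≈ 2.44198.
Loading dose to hit Cmax,ss on first dose: D_load = D_maint·R ≈ 1671 × 2.44198 ≈ 4080.55 mg.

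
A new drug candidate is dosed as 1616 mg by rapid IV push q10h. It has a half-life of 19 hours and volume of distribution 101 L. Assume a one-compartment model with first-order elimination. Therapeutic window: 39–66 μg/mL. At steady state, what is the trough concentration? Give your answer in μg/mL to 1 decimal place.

Over one 10-h interval, 10/19 ≈ 0.52632 half-lives elapse, leaving f ≈ 0.6943 of each dose.
At steady state, accumulation factor R = 1/(1 − e^(−kτ)) ≈ 3.2712.
Each bolus raises the concentration by D/Vd = 1616/101 ≈ 16.000 μg/mL.
Steady-state peak Cmax,ss = C₀·R ≈ 16.000 × 3.2712 ≈ 52.339 μg/mL.
Steady-state trough Cmin,ss = Cmax,ss·f ≈ 52.339 × 0.6943 ≈ 36.339 μg/mL.
Trough 36.3 μg/mL vs MEC 39 μg/mL: subtherapeutic.

36.3 μg/mL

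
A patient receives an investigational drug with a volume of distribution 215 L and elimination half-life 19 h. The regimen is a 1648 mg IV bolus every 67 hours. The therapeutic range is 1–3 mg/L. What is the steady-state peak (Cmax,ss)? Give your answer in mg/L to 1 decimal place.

τ/t½ = 67/19 ≈ 3.5263, so fraction remaining f = (1/2)^(67/19) ≈ 0.0868.
Accumulation ratio R = 1/(1 − f) ≈ 1/0.9132 ≈ 1.0951.
Each bolus raises the concentration by D/Vd = 1648/215 ≈ 7.665 mg/L.
Cmax,ss = C₀/(1 − f) ≈ 7.665/0.9132 ≈ 8.394 mg/L.
Peak 8.4 mg/L vs MTC 3 mg/L: exceeds toxic threshold.

8.4 mg/L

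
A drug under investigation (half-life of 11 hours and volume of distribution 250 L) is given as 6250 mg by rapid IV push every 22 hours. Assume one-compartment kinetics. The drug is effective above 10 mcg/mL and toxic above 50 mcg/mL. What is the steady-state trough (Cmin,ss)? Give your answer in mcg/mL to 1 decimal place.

The dosing interval is 2 half-lives, so f = 2^(−2) = 0.25.
At steady state, R = 1/(1 − 0.25) = 4/3.
Single-dose peak C₀ = D/Vd = 6250/250 = 25 mcg/mL.
Steady-state peak Cmax,ss = C₀·R = 25 × 4/3 ≈ 33.333 mcg/mL.
Steady-state trough Cmin,ss = Cmax,ss·f ≈ 33.333 × 0.25 ≈ 8.333 mcg/mL.
Trough 8.3 mcg/mL vs MEC 10 mcg/mL: subtherapeutic.

8.3 mcg/mL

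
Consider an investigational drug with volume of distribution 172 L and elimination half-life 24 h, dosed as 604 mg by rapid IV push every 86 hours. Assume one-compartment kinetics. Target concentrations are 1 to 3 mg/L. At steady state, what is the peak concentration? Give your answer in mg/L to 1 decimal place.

3.8 mg/L

Over one 86-h interval, 86/24 ≈ 3.5833 half-lives elapse, leaving f ≈ 0.0834 of each dose.
At steady state, accumulation factor R = 1/(1 − e^(−kτ)) ≈ 1.0910.
Single-dose peak C₀ = D/Vd = 604/172 ≈ 3.512 mg/L.
Steady-state peak Cmax,ss = C₀·R ≈ 3.512 × 1.0910 ≈ 3.832 mg/L.
Peak 3.8 mg/L vs MTC 3 mg/L: exceeds toxic threshold.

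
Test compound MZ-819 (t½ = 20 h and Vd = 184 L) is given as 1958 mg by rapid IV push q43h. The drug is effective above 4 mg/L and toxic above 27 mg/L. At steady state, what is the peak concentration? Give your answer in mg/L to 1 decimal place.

k = ln2/t½ = ln2/20 ≈ 0.034657 h⁻¹; fraction remaining f = e^(−kτ) = e^(−0.034657×43) ≈ 0.2253.
Accumulation ratio R = 1/(1 − f) ≈ 1/0.7747 ≈ 1.2908.
Each bolus raises the concentration by D/Vd = 1958/184 ≈ 10.641 mg/L.
Cmax,ss = C₀/(1 − f) ≈ 10.641/0.7747 ≈ 13.736 mg/L.
Peak 13.7 mg/L vs MTC 27 mg/L: below toxic threshold.

13.7 mg/L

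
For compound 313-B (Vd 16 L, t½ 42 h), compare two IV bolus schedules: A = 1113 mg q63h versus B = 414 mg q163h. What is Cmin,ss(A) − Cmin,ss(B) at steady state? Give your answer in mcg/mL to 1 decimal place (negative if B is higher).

36.2 mcg/mL

Regimen A: f = (1/2)^(63/42) ≈ 0.3536; Cmin,ss = (1113/16)·f/(1−f) ≈ 38.053 mcg/mL.
Regimen B: f = (1/2)^(163/42) ≈ 0.0679; Cmin,ss = (414/16)·f/(1−f) ≈ 1.885 mcg/mL.
Difference ≈ 38.053 − 1.885 ≈ 36.168 mcg/mL.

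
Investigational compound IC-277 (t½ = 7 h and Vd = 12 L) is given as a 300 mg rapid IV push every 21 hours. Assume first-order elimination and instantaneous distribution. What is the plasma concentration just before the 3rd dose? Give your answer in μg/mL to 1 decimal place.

f = (1/2)^(τ/t½) = (1/2)^(21/7) ≈ 0.1250.
C₀ = D/Vd = 300/12 ≈ 25.000 μg/mL.
Before the 3rd dose, 2 doses have been given. Superposition: Cmin = C₀·(f + f²).
≈ 25.000 × (0.1250 + 0.0156) ≈ 25.000 × 0.1406 ≈ 3.515 μg/mL.

3.5 μg/mL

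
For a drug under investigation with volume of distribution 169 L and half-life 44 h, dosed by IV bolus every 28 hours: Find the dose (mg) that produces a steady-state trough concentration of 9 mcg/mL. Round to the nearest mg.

843 mg

τ/t½ = 28/44 ≈ 0.63636, so f = (1/2)^(28/44) ≈ 0.643332.
Cmin,ss = (D/Vd)·f/(1−f), so D = Cmin,ss·Vd·(1−f)/f.
D = 9 × 169 × (1−f)/f ≈ 9 × 169 × 0.55441 ≈ 843.26 mg.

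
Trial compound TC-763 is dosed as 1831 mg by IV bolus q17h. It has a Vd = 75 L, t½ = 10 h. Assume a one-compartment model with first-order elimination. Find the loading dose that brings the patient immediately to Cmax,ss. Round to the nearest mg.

f = (1/2)^(17/10) ≈ 0.307786; accumulation ratio R = 1/(1−f) ≈ 1.44464.
Loading dose to hit Cmax,ss on first dose: D_load = D_maint·R ≈ 1831 × 1.44464 ≈ 2645.14 mg.

2645 mg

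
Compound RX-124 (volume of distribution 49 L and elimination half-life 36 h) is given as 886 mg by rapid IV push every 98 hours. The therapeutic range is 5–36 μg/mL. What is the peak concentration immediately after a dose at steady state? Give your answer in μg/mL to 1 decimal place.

τ/t½ = 98/36 ≈ 2.7222, so fraction remaining f = (1/2)^(98/36) ≈ 0.1515.
Accumulation ratio R = 1/(1 − f) ≈ 1/0.8485 ≈ 1.1786.
Single-dose peak C₀ = D/Vd = 886/49 ≈ 18.082 μg/mL.
Steady-state peak Cmax,ss = C₀·R ≈ 18.082 × 1.1786 ≈ 21.311 μg/mL.
Peak 21.3 μg/mL vs MTC 36 μg/mL: below toxic threshold.

21.3 μg/mL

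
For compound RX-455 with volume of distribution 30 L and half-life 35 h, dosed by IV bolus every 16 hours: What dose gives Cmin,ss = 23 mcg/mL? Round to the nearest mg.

257 mg

τ/t½ = 16/35 ≈ 0.45714, so f = (1/2)^(16/35) ≈ 0.728427.
Cmin,ss = (D/Vd)·f/(1−f), so D = Cmin,ss·Vd·(1−f)/f.
D = 23 × 30 × (1−f)/f ≈ 23 × 30 × 0.37282 ≈ 257.25 mg.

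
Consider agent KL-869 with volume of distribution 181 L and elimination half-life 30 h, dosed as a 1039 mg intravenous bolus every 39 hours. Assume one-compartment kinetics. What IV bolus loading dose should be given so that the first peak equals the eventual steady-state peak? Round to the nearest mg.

f = (1/2)^(39/30) ≈ 0.406126; accumulation ratio R = 1/(1−f) ≈ 1.68386.
Loading dose to hit Cmax,ss on first dose: D_load = D_maint·R ≈ 1039 × 1.68386 ≈ 1749.53 mg.

1750 mg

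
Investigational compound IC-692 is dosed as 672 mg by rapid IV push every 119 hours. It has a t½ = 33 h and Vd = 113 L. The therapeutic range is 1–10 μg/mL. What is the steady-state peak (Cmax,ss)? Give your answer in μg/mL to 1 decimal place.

6.5 μg/mL

τ/t½ = 119/33 ≈ 3.6061, so fraction remaining f = (1/2)^(119/33) ≈ 0.0821.
Accumulation ratio R = 1/(1 − f) ≈ 1/0.9179 ≈ 1.0894.
Single-dose peak C₀ = D/Vd = 672/113 ≈ 5.947 μg/mL.
Cmax,ss = C₀/(1 − f) ≈ 5.947/0.9179 ≈ 6.479 μg/mL.
Peak 6.5 μg/mL vs MTC 10 μg/mL: below toxic threshold.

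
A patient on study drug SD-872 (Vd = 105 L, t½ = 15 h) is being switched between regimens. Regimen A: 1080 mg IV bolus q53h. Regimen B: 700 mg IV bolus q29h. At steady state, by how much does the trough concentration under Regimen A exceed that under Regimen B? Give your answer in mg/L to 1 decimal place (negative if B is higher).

Regimen A: f = (1/2)^(53/15) ≈ 0.0864; Cmin,ss = (1080/105)·f/(1−f) ≈ 0.973 mg/L.
Regimen B: f = (1/2)^(29/15) ≈ 0.2618; Cmin,ss = (700/105)·f/(1−f) ≈ 2.364 mg/L.
Difference ≈ 0.973 − 2.364 ≈ -1.391 mg/L.

-1.4 mg/L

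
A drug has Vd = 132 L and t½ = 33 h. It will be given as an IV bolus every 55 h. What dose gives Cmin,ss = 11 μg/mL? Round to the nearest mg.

3158 mg

τ/t½ = 55/33 ≈ 1.6667, so f = (1/2)^(55/33) ≈ 0.314980.
Cmin,ss = (D/Vd)·f/(1−f), so D = Cmin,ss·Vd·(1−f)/f.
D = 11 × 132 × (1−f)/f ≈ 11 × 132 × 2.17480 ≈ 3157.81 mg.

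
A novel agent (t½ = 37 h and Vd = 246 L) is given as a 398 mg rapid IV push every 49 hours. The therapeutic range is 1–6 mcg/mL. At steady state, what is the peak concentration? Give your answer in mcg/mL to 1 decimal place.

k = ln2/t½ = ln2/37 ≈ 0.018734 h⁻¹; fraction remaining f = e^(−kτ) = e^(−0.018734×49) ≈ 0.3993.
At steady state, accumulation factor R = 1/(1 − e^(−kτ)) ≈ 1.6647.
Each bolus raises the concentration by D/Vd = 398/246 ≈ 1.618 mcg/mL.
Steady-state peak Cmax,ss = C₀·R ≈ 1.618 × 1.6647 ≈ 2.693 mcg/mL.
Peak 2.7 mcg/mL vs MTC 6 mcg/mL: below toxic threshold.

2.7 mcg/mL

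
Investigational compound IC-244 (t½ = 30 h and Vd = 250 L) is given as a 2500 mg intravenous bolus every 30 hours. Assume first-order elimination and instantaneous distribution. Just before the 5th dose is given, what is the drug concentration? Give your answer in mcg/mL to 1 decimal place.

9.4 mcg/mL

f = (1/2)^(τ/t½) = (1/2)^(30/30) ≈ 0.5000.
C₀ = D/Vd = 2500/250 ≈ 10.000 mcg/mL.
Before the 5th dose, 4 doses have been given. Superposition: Cmin = C₀·(f + f² + … + f^4).
≈ 10.000 × (0.5000 + 0.2500 + 0.1250 + 0.0625) ≈ 10.000 × 0.9375 ≈ 9.375 mcg/mL.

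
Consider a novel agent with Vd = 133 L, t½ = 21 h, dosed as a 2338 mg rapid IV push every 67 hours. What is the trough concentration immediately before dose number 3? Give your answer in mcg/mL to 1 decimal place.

2.1 mcg/mL

f = (1/2)^(τ/t½) = (1/2)^(67/21) ≈ 0.1095.
C₀ = D/Vd = 2338/133 ≈ 17.579 mcg/mL.
Before the 3rd dose, 2 doses have been given. Superposition: Cmin = C₀·(f + f²).
≈ 17.579 × (0.1095 + 0.0120) ≈ 17.579 × 0.1215 ≈ 2.136 mcg/mL.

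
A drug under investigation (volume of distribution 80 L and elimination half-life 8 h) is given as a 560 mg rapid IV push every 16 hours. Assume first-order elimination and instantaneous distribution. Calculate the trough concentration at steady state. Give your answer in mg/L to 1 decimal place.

2.3 mg/L

τ = 16 h = 2 half-lives, so f = (1/2)^2 = 0.25.
At steady state, R = 1/(1 − 0.25) = 4/3.
Single-dose peak C₀ = D/Vd = 560/80 = 7 mg/L.
Steady-state peak Cmax,ss = C₀·R = 7 × 4/3 ≈ 9.333 mg/L.
Steady-state trough Cmin,ss = Cmax,ss·f ≈ 9.333 × 0.25 ≈ 2.333 mg/L.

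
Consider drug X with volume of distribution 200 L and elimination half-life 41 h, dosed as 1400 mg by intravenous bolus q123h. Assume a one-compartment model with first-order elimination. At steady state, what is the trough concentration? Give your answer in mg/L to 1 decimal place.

τ = 123 h = 3 half-lives, so f = (1/2)^3 = 0.125.
Accumulation ratio R = 1/(1 − f) = 1/0.875 = 8/7.
Single-dose peak C₀ = D/Vd = 1400/200 = 7 mg/L.
Steady-state peak Cmax,ss = C₀·R = 7 × 8/7 ≈ 8.000 mg/L.
Steady-state trough Cmin,ss = Cmax,ss·f ≈ 8.000 × 0.125 ≈ 1.000 mg/L.

1.0 mg/L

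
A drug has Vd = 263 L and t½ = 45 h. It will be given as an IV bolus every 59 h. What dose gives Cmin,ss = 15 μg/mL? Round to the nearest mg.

5844 mg

τ/t½ = 59/45 ≈ 1.3111, so f = (1/2)^(59/45) ≈ 0.403010.
Cmin,ss = (D/Vd)·f/(1−f), so D = Cmin,ss·Vd·(1−f)/f.
D = 15 × 263 × (1−f)/f ≈ 15 × 263 × 1.48133 ≈ 5843.85 mg.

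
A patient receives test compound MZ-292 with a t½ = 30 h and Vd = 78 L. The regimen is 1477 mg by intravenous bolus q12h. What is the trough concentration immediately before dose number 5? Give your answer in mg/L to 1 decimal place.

f = (1/2)^(τ/t½) = (1/2)^(12/30) ≈ 0.7579.
C₀ = D/Vd = 1477/78 ≈ 18.936 mg/L.
Before the 5th dose, 4 doses have been given. Superposition: Cmin = C₀·(f + f² + … + f^4).
≈ 18.936 × (0.7579 + 0.5744 + 0.4353 + 0.3299) ≈ 18.936 × 2.0975 ≈ 39.718 mg/L.

39.7 mg/L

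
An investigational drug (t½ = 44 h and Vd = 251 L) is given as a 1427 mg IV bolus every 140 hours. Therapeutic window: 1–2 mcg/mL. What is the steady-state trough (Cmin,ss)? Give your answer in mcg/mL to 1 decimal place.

0.7 mcg/mL

τ/t½ = 140/44 ≈ 3.1818, so fraction remaining f = (1/2)^(140/44) ≈ 0.1102.
Accumulation ratio R = 1/(1 − f) ≈ 1/0.8898 ≈ 1.1238.
Single-dose peak C₀ = D/Vd = 1427/251 ≈ 5.685 mcg/mL.
Steady-state peak Cmax,ss = C₀·R ≈ 5.685 × 1.1238 ≈ 6.389 mcg/mL.
Steady-state trough Cmin,ss = Cmax,ss·f ≈ 6.389 × 0.1102 ≈ 0.704 mcg/mL.
Trough 0.7 mcg/mL vs MEC 1 mcg/mL: subtherapeutic.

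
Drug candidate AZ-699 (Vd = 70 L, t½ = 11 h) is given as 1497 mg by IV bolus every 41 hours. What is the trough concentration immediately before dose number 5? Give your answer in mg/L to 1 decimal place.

f = (1/2)^(τ/t½) = (1/2)^(41/11) ≈ 0.0755.
C₀ = D/Vd = 1497/70 ≈ 21.386 mg/L.
Before the 5th dose, 4 doses have been given. Superposition: Cmin = C₀·(f + f² + … + f^4).
≈ 21.386 × (0.0755 + 0.0057 + 0.0004 + 0.0000) ≈ 21.386 × 0.0816 ≈ 1.745 mg/L.

1.7 mg/L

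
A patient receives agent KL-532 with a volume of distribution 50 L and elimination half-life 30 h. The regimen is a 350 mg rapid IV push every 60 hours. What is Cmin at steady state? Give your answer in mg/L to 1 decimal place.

The dosing interval is 2 half-lives, so f = 2^(−2) = 0.25.
Accumulation ratio R = 1/(1 − f) = 1/0.75 = 4/3.
Single-dose peak C₀ = D/Vd = 350/50 = 7 mg/L.
Steady-state peak Cmax,ss = C₀·R = 7 × 4/3 ≈ 9.333 mg/L.
Steady-state trough Cmin,ss = Cmax,ss·f ≈ 9.333 × 0.25 ≈ 2.333 mg/L.

2.3 mg/L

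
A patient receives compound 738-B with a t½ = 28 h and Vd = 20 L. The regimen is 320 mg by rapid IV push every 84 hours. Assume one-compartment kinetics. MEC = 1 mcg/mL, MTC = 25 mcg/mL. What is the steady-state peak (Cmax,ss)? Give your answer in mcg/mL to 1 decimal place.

18.3 mcg/mL

τ = 84 h = 3 half-lives, so f = (1/2)^3 = 0.125.
Accumulation ratio R = 1/(1 − f) = 1/0.875 = 8/7.
Single-dose peak C₀ = D/Vd = 320/20 = 16 mcg/mL.
Steady-state peak Cmax,ss = C₀·R = 16 × 8/7 ≈ 18.286 mcg/mL.
Peak 18.3 mcg/mL vs MTC 25 mcg/mL: below toxic threshold.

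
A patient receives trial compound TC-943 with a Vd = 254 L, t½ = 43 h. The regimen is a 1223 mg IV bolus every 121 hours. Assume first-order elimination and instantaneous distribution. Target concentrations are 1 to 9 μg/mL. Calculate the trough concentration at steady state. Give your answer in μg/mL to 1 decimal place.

τ/t½ = 121/43 ≈ 2.814, so fraction remaining f = (1/2)^(121/43) ≈ 0.1422.
Accumulation ratio R = 1/(1 − f) ≈ 1/0.8578 ≈ 1.1658.
Each bolus raises the concentration by D/Vd = 1223/254 ≈ 4.815 μg/mL.
Steady-state peak Cmax,ss = C₀·R ≈ 4.815 × 1.1658 ≈ 5.613 μg/mL.
Steady-state trough Cmin,ss = Cmax,ss·f ≈ 5.613 × 0.1422 ≈ 0.798 μg/mL.
Trough 0.8 μg/mL vs MEC 1 μg/mL: subtherapeutic.

0.8 μg/mL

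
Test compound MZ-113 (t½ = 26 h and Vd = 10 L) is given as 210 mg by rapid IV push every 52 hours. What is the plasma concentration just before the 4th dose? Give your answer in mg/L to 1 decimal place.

6.9 mg/L

f = (1/2)^(τ/t½) = (1/2)^(52/26) ≈ 0.2500.
C₀ = D/Vd = 210/10 ≈ 21.000 mg/L.
Before the 4th dose, 3 doses have been given. Superposition: Cmin = C₀·(f + f² + … + f^3).
≈ 21.000 × (0.2500 + 0.0625 + 0.0156) ≈ 21.000 × 0.3281 ≈ 6.890 mg/L.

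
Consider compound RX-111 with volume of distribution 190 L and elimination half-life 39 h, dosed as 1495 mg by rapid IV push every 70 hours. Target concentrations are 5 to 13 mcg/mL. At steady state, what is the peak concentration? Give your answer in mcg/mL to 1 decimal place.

11.1 mcg/mL

Over one 70-h interval, 70/39 ≈ 1.7949 half-lives elapse, leaving f ≈ 0.2882 of each dose.
Accumulation ratio R = 1/(1 − f) ≈ 1/0.7118 ≈ 1.4049.
Each bolus raises the concentration by D/Vd = 1495/190 ≈ 7.868 mcg/mL.
Steady-state peak Cmax,ss = C₀·R ≈ 7.868 × 1.4049 ≈ 11.054 mcg/mL.
Peak 11.1 mcg/mL vs MTC 13 mcg/mL: below toxic threshold.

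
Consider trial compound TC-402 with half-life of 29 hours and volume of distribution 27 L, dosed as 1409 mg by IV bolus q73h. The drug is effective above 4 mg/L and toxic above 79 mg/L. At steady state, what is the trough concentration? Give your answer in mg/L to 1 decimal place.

k = ln2/t½ = ln2/29 ≈ 0.023902 h⁻¹; fraction remaining f = e^(−kτ) = e^(−0.023902×73) ≈ 0.1747.
Single-dose peak C₀ = D/Vd = 1409/27 ≈ 52.185 mg/L.
Steady-state trough Cmin,ss = C₀·f/(1−f) ≈ 52.185 × 0.1747/0.8253 ≈ 11.047 mg/L.
Trough 11.0 mg/L vs MEC 4 mg/L: adequate.

11.0 mg/L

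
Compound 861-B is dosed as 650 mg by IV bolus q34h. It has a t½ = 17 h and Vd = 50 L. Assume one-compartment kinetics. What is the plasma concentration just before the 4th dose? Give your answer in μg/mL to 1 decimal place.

f = (1/2)^(τ/t½) = (1/2)^(34/17) ≈ 0.2500.
C₀ = D/Vd = 650/50 ≈ 13.000 μg/mL.
Before the 4th dose, 3 doses have been given. Superposition: Cmin = C₀·(f + f² + … + f^3).
≈ 13.000 × (0.2500 + 0.0625 + 0.0156) ≈ 13.000 × 0.3281 ≈ 4.265 μg/mL.

4.3 μg/mL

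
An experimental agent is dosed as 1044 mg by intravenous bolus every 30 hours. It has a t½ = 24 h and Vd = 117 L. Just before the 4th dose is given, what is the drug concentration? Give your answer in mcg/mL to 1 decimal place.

6.0 mcg/mL

f = (1/2)^(τ/t½) = (1/2)^(30/24) ≈ 0.4204.
C₀ = D/Vd = 1044/117 ≈ 8.923 mcg/mL.
Before the 4th dose, 3 doses have been given. Superposition: Cmin = C₀·(f + f² + … + f^3).
≈ 8.923 × (0.4204 + 0.1767 + 0.0743) ≈ 8.923 × 0.6714 ≈ 5.991 mcg/mL.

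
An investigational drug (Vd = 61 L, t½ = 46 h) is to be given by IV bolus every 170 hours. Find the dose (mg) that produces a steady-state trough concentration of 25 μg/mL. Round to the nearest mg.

18234 mg

τ/t½ = 170/46 ≈ 3.6957, so f = (1/2)^(170/46) ≈ 0.077179.
Cmin,ss = (D/Vd)·f/(1−f), so D = Cmin,ss·Vd·(1−f)/f.
D = 25 × 61 × (1−f)/f ≈ 25 × 61 × 11.95689 ≈ 18234.26 mg.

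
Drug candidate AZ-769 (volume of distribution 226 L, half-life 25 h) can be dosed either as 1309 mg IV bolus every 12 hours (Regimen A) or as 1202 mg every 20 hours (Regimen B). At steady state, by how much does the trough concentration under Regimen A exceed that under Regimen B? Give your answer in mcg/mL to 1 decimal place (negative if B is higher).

7.5 mcg/mL

Regimen A: f = (1/2)^(12/25) ≈ 0.7170; Cmin,ss = (1309/226)·f/(1−f) ≈ 14.675 mcg/mL.
Regimen B: f = (1/2)^(20/25) ≈ 0.5743; Cmin,ss = (1202/226)·f/(1−f) ≈ 7.175 mcg/mL.
Difference ≈ 14.675 − 7.175 ≈ 7.500 mcg/mL.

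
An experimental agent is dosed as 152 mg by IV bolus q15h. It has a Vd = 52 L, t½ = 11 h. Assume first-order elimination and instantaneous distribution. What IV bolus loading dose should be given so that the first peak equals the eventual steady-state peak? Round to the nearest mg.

249 mg

f = (1/2)^(15/11) ≈ 0.388602; accumulation ratio R = 1/(1−f) ≈ 1.63560.
Loading dose to hit Cmax,ss on first dose: D_load = D_maint·R ≈ 152 × 1.63560 ≈ 248.61 mg.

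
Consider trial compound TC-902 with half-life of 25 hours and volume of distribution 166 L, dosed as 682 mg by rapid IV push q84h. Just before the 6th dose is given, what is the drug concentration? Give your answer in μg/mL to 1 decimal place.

f = (1/2)^(τ/t½) = (1/2)^(84/25) ≈ 0.0974.
C₀ = D/Vd = 682/166 ≈ 4.108 μg/mL.
Before the 6th dose, 5 doses have been given. Superposition: Cmin = C₀·(f + f² + … + f^5).
≈ 4.108 × (0.0974 + 0.0095 + 0.0009 + 0.0001 + 0.0000) ≈ 4.108 × 0.1079 ≈ 0.443 μg/mL.

0.4 μg/mL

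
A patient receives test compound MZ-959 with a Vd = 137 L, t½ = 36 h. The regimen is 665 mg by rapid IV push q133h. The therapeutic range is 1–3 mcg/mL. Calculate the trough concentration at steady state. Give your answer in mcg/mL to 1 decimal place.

0.4 mcg/mL

τ/t½ = 133/36 ≈ 3.6944, so fraction remaining f = (1/2)^(133/36) ≈ 0.0772.
Single-dose peak C₀ = D/Vd = 665/137 ≈ 4.854 mcg/mL.
Steady-state trough Cmin,ss = C₀·f/(1−f) ≈ 4.854 × 0.0772/0.9228 ≈ 0.406 mcg/mL.
Trough 0.4 mcg/mL vs MEC 1 mcg/mL: subtherapeutic.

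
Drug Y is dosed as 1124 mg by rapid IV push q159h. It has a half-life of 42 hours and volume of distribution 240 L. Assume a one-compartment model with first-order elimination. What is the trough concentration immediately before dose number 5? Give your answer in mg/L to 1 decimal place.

0.4 mg/L

f = (1/2)^(τ/t½) = (1/2)^(159/42) ≈ 0.0725.
C₀ = D/Vd = 1124/240 ≈ 4.683 mg/L.
Before the 5th dose, 4 doses have been given. Superposition: Cmin = C₀·(f + f² + … + f^4).
≈ 4.683 × (0.0725 + 0.0053 + 0.0004 + 0.0000) ≈ 4.683 × 0.0782 ≈ 0.366 mg/L.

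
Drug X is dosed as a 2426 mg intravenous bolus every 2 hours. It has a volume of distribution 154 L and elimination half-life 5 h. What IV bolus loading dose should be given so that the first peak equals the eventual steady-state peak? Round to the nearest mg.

f = (1/2)^(2/5) ≈ 0.757858; accumulation ratio R = 1/(1−f) ≈ 4.12981.
Loading dose to hit Cmax,ss on first dose: D_load = D_maint·R ≈ 2426 × 4.12981 ≈ 10018.92 mg.

10019 mg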